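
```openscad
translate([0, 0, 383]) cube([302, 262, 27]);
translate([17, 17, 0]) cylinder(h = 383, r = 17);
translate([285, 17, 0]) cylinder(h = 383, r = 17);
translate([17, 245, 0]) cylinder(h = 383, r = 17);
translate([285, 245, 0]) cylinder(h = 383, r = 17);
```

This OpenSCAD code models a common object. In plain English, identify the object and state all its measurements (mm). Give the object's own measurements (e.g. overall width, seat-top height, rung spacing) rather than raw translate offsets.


A simple wooden stool: a rectangular seat 302 mm (x) by 262 mm (y), 27 mm thick, top face at z = 410 mm, on four round legs, each 34 mm in diameter. The legs rest on z = 0, each leg's axis is inset half a diameter from the nearest pair of seat edges (so the leg's bounding box is flush with the corner).


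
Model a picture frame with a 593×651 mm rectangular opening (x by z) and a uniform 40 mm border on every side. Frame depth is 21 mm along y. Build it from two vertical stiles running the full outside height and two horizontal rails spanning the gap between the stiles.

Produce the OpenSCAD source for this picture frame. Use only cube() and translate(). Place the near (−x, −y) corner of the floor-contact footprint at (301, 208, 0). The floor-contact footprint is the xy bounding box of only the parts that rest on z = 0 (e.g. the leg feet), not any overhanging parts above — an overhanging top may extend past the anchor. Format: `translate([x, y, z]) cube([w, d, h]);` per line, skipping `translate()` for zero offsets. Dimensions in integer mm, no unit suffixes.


translate([301, 208, 0]) cube([40, 21, 731]);
translate([934, 208, 0]) cube([40, 21, 731]);
translate([341, 208, 0]) cube([593, 21, 40]);
translate([341, 208, 691]) cube([593, 21, 40]);


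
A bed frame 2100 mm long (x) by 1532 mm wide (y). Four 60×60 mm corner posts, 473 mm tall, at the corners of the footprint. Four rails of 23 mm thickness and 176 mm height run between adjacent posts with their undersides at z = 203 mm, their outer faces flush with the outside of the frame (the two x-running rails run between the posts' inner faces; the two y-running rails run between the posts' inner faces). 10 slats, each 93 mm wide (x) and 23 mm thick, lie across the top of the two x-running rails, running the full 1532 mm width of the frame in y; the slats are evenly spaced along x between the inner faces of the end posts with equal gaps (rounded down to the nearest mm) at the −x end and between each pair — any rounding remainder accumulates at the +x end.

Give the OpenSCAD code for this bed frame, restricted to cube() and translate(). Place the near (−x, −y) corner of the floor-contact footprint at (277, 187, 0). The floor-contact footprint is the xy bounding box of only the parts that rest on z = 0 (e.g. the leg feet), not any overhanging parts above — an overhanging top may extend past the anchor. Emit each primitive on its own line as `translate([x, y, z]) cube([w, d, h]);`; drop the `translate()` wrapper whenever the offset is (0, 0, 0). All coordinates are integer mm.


// slat z = rail_z + rail_h = 203 + 176 = 379
// slat gap = ⌊(1980 − 10·93) / 11⌋ = 95
translate([277, 187, 0]) cube([60, 60, 473]);
translate([277, 1659, 0]) cube([60, 60, 473]);
translate([2317, 187, 0]) cube([60, 60, 473]);
translate([2317, 1659, 0]) cube([60, 60, 473]);
translate([337, 187, 203]) cube([1980, 23, 176]);
translate([337, 1696, 203]) cube([1980, 23, 176]);
translate([277, 247, 203]) cube([23, 1412, 176]);
translate([2354, 247, 203]) cube([23, 1412, 176]);
translate([432, 187, 379]) cube([93, 1532, 23]);
translate([620, 187, 379]) cube([93, 1532, 23]);
translate([808, 187, 379]) cube([93, 1532, 23]);
translate([996, 187, 379]) cube([93, 1532, 23]);
translate([1184, 187, 379]) cube([93, 1532, 23]);
translate([1372, 187, 379]) cube([93, 1532, 23]);
translate([1560, 187, 379]) cube([93, 1532, 23]);
translate([1748, 187, 379]) cube([93, 1532, 23]);
translate([1936, 187, 379]) cube([93, 1532, 23]);
translate([2124, 187, 379]) cube([93, 1532, 23]);


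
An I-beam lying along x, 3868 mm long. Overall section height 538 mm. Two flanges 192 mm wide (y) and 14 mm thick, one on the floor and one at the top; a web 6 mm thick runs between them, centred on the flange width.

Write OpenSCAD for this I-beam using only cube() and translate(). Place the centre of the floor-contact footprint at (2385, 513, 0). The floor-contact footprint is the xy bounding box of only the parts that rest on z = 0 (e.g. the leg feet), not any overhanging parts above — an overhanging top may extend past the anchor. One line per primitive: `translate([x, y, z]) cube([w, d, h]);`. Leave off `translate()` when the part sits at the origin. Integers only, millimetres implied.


translate([451, 417, 0]) cube([3868, 192, 14]);
translate([451, 510, 14]) cube([3868, 6, 510]);
translate([451, 417, 524]) cube([3868, 192, 14]);


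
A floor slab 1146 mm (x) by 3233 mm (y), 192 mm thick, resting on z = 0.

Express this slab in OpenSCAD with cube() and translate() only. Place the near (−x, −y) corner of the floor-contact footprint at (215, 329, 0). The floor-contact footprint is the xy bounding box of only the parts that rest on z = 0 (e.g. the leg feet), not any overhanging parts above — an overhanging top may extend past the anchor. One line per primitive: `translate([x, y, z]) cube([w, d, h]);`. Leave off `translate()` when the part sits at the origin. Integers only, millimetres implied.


translate([215, 329, 0]) cube([1146, 3233, 192]);


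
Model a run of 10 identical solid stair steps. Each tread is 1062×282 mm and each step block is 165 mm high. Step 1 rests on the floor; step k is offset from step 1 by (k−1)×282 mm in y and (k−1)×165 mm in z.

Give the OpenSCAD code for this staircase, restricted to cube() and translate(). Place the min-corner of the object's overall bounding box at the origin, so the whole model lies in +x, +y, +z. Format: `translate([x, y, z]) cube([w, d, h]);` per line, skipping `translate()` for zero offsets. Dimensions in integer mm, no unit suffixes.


cube([1062, 282, 165]);
translate([0, 282, 165]) cube([1062, 282, 165]);
translate([0, 564, 330]) cube([1062, 282, 165]);
translate([0, 846, 495]) cube([1062, 282, 165]);
translate([0, 1128, 660]) cube([1062, 282, 165]);
translate([0, 1410, 825]) cube([1062, 282, 165]);
translate([0, 1692, 990]) cube([1062, 282, 165]);
translate([0, 1974, 1155]) cube([1062, 282, 165]);
translate([0, 2256, 1320]) cube([1062, 282, 165]);
translate([0, 2538, 1485]) cube([1062, 282, 165]);


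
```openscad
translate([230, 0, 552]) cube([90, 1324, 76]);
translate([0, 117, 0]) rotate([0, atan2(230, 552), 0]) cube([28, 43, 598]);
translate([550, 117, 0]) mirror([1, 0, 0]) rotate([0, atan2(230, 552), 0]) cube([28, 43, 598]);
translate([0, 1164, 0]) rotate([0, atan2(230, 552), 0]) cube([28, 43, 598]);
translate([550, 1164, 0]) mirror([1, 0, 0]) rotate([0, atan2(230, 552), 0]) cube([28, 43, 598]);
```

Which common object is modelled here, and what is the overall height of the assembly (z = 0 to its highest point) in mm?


A sawhorse. The overall height is 628 mm.

A beam across two mirrored pairs of raked legs — a sawhorse. The beam's underside is at z = 552 (matching the legs' vertical rise in atan2(230, 552)) and the beam is 76 mm tall, so its top is at 552 + 76 = 628 mm. The raked legs top out at the beam's underside, so that is the highest point.


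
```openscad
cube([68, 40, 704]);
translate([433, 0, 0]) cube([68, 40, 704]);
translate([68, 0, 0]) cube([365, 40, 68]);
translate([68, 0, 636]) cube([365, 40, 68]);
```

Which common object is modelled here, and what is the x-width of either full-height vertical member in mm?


A picture frame. The border width is 68 mm.

Four thin pieces enclosing a rectangular opening — a picture frame. The two full-height stiles are 704 mm tall; the top rail sits at z = 636 and is 68 mm tall, so the border above the opening is 704 − 636 = 68 mm, matching the stile x-width.


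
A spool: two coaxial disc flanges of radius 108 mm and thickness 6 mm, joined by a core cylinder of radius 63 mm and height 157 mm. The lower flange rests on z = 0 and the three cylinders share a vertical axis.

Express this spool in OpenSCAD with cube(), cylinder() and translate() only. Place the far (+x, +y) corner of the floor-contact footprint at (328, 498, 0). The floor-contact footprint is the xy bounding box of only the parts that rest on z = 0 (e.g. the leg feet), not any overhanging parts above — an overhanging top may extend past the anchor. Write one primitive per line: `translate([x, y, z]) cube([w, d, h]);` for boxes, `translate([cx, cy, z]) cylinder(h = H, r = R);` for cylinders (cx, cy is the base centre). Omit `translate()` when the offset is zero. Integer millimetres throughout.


translate([220, 390, 0]) cylinder(h = 6, r = 108);
translate([220, 390, 6]) cylinder(h = 157, r = 63);
translate([220, 390, 163]) cylinder(h = 6, r = 108);


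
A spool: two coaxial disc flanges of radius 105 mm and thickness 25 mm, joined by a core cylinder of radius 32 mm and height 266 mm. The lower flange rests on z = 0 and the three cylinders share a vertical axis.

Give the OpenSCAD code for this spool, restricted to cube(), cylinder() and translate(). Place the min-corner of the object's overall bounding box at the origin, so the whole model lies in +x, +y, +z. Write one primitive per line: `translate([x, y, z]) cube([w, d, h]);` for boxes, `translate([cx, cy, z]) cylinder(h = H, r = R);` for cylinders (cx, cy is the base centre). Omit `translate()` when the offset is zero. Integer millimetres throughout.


translate([105, 105, 0]) cylinder(h = 25, r = 105);
translate([105, 105, 25]) cylinder(h = 266, r = 32);
translate([105, 105, 291]) cylinder(h = 25, r = 105);


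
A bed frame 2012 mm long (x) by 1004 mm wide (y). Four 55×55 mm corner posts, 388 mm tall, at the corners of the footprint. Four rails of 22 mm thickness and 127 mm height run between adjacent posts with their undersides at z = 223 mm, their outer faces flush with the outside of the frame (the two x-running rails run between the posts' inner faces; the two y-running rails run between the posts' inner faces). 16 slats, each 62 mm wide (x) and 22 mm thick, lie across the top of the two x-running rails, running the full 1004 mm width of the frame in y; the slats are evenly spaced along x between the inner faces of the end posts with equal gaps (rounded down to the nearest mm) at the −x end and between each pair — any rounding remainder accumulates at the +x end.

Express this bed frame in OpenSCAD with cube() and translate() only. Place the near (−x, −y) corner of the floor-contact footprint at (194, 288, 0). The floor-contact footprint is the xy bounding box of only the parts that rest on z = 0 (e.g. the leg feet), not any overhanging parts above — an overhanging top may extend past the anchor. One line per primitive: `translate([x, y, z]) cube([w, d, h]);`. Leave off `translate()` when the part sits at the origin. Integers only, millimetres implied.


translate([194, 288, 0]) cube([55, 55, 388]);
translate([194, 1237, 0]) cube([55, 55, 388]);
translate([2151, 288, 0]) cube([55, 55, 388]);
translate([2151, 1237, 0]) cube([55, 55, 388]);
translate([249, 288, 223]) cube([1902, 22, 127]);
translate([249, 1270, 223]) cube([1902, 22, 127]);
translate([194, 343, 223]) cube([22, 894, 127]);
translate([2184, 343, 223]) cube([22, 894, 127]);
translate([302, 288, 350]) cube([62, 1004, 22]);
translate([417, 288, 350]) cube([62, 1004, 22]);
translate([532, 288, 350]) cube([62, 1004, 22]);
translate([647, 288, 350]) cube([62, 1004, 22]);
translate([762, 288, 350]) cube([62, 1004, 22]);
translate([877, 288, 350]) cube([62, 1004, 22]);
translate([992, 288, 350]) cube([62, 1004, 22]);
translate([1107, 288, 350]) cube([62, 1004, 22]);
translate([1222, 288, 350]) cube([62, 1004, 22]);
translate([1337, 288, 350]) cube([62, 1004, 22]);
translate([1452, 288, 350]) cube([62, 1004, 22]);
translate([1567, 288, 350]) cube([62, 1004, 22]);
translate([1682, 288, 350]) cube([62, 1004, 22]);
translate([1797, 288, 350]) cube([62, 1004, 22]);
translate([1912, 288, 350]) cube([62, 1004, 22]);
translate([2027, 288, 350]) cube([62, 1004, 22]);


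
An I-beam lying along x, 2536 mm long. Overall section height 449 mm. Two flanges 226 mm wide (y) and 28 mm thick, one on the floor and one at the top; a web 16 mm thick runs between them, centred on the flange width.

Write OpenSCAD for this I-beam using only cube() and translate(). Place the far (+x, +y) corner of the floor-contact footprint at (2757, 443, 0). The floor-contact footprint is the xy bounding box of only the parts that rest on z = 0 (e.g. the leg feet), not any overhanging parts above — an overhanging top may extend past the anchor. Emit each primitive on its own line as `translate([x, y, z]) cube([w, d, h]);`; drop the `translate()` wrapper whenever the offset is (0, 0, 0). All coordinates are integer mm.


translate([221, 217, 0]) cube([2536, 226, 28]);
translate([221, 322, 28]) cube([2536, 16, 393]);
translate([221, 217, 421]) cube([2536, 226, 28]);


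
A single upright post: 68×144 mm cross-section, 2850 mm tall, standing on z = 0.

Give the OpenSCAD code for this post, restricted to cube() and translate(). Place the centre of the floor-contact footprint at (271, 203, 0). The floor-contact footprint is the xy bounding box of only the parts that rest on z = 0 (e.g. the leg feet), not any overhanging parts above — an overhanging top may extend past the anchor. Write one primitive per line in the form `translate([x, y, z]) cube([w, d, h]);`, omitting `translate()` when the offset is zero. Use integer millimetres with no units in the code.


translate([237, 131, 0]) cube([68, 144, 2850]);


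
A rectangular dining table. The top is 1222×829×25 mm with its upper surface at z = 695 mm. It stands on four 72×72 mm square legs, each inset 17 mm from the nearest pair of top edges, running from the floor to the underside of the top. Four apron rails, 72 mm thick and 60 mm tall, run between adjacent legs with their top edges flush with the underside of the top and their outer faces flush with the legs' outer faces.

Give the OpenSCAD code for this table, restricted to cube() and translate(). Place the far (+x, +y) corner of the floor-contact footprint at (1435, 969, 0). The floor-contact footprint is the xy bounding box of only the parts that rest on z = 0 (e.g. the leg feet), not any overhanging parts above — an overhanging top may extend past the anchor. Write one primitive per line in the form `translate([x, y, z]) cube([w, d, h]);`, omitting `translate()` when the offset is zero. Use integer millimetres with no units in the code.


translate([230, 157, 670]) cube([1222, 829, 25]);
translate([247, 174, 0]) cube([72, 72, 670]);
translate([1363, 174, 0]) cube([72, 72, 670]);
translate([247, 897, 0]) cube([72, 72, 670]);
translate([1363, 897, 0]) cube([72, 72, 670]);
translate([319, 174, 610]) cube([1044, 72, 60]);
translate([319, 897, 610]) cube([1044, 72, 60]);
translate([247, 246, 610]) cube([72, 651, 60]);
translate([1363, 246, 610]) cube([72, 651, 60]);


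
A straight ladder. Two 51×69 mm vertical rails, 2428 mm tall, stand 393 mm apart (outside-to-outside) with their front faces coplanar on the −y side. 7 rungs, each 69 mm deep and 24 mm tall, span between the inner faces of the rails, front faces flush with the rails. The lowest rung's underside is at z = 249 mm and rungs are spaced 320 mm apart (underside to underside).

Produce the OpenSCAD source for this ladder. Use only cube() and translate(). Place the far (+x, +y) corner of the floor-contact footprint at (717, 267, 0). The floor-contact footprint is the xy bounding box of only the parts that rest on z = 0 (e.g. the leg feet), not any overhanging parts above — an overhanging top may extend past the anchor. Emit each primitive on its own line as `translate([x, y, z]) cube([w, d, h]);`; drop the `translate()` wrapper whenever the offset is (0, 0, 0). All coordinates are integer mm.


// rung span = 393 - 2*51 = 291
// rung[k] z = 249 + k*320
translate([324, 198, 0]) cube([51, 69, 2428]);
translate([666, 198, 0]) cube([51, 69, 2428]);
translate([375, 198, 249]) cube([291, 69, 24]);
translate([375, 198, 569]) cube([291, 69, 24]);
translate([375, 198, 889]) cube([291, 69, 24]);
translate([375, 198, 1209]) cube([291, 69, 24]);
translate([375, 198, 1529]) cube([291, 69, 24]);
translate([375, 198, 1849]) cube([291, 69, 24]);
translate([375, 198, 2169]) cube([291, 69, 24]);


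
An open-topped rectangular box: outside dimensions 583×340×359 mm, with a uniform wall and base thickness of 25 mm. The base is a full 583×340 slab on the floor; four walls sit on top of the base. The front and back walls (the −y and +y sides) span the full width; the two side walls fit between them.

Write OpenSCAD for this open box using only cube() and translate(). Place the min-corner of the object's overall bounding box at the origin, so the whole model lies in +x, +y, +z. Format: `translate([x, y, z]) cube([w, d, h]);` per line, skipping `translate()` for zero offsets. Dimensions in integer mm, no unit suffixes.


cube([583, 340, 25]);
translate([0, 0, 25]) cube([583, 25, 334]);
translate([0, 315, 25]) cube([583, 25, 334]);
translate([0, 25, 25]) cube([25, 290, 334]);
translate([558, 25, 25]) cube([25, 290, 334]);


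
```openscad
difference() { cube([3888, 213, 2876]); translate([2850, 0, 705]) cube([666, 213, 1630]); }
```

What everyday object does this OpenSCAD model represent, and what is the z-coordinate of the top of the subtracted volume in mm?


A wall with a window opening. The window head height is 2335 mm.

A wall with a rectangular opening subtracted — a window. Sill at z = 705, opening 1630 mm tall, so the head is at 705 + 1630 = 2335 mm.


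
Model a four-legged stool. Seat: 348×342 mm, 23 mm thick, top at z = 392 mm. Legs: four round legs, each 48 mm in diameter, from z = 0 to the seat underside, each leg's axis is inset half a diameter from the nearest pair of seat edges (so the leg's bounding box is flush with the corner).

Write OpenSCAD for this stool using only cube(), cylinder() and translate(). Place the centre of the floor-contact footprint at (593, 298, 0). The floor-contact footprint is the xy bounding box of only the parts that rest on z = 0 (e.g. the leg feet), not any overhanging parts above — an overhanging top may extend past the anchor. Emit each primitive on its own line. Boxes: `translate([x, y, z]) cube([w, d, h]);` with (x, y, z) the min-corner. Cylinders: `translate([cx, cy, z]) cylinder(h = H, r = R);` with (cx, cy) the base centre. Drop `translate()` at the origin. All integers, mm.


translate([419, 127, 369]) cube([348, 342, 23]);
translate([443, 151, 0]) cylinder(h = 369, r = 24);
translate([743, 151, 0]) cylinder(h = 369, r = 24);
translate([443, 445, 0]) cylinder(h = 369, r = 24);
translate([743, 445, 0]) cylinder(h = 369, r = 24);


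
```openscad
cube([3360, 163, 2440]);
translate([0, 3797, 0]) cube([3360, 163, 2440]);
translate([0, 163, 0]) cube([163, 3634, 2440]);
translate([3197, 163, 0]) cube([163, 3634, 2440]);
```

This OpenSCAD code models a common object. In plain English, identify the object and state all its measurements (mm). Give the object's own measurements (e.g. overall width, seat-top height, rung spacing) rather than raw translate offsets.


The wall frame of a small rectangular building: four walls, each 2440 mm tall and 163 mm thick, enclosing a footprint 3360 mm (x) by 3960 mm (y) outside-to-outside, with no floor or roof. The front and back walls (the −y and +y sides) span the full width; the two side walls fit between them.


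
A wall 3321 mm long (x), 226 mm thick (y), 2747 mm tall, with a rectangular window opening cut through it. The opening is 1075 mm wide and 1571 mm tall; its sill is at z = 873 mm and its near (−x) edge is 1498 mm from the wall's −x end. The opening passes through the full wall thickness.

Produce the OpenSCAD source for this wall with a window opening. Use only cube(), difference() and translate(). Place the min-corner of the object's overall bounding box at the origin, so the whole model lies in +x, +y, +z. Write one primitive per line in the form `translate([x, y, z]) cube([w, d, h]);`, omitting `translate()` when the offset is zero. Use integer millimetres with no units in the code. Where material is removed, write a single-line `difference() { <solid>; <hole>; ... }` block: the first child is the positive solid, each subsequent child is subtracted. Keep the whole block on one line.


difference() { cube([3321, 226, 2747]); translate([1498, 0, 873]) cube([1075, 226, 1571]); }


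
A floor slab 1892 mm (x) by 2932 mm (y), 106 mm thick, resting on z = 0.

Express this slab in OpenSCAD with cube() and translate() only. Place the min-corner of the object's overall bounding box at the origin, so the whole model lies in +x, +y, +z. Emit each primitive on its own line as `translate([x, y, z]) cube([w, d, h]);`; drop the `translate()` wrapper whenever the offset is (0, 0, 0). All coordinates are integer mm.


cube([1892, 2932, 106]);


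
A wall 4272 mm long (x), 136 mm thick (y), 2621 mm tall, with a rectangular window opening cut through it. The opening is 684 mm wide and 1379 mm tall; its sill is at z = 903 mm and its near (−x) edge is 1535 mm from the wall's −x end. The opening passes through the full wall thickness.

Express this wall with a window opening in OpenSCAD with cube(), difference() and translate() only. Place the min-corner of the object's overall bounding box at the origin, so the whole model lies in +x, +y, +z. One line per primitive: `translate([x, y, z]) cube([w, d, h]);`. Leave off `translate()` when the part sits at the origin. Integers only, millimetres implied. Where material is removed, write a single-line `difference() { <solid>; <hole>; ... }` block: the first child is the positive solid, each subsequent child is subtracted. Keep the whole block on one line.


difference() { cube([4272, 136, 2621]); translate([1535, 0, 903]) cube([684, 136, 1379]); }


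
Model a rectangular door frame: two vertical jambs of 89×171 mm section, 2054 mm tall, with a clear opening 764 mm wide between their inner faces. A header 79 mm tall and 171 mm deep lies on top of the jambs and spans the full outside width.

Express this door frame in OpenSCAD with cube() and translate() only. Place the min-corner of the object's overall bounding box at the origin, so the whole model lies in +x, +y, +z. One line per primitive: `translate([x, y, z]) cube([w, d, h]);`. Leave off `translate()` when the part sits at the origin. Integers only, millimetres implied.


cube([89, 171, 2054]);
translate([853, 0, 0]) cube([89, 171, 2054]);
translate([0, 0, 2054]) cube([942, 171, 79]);


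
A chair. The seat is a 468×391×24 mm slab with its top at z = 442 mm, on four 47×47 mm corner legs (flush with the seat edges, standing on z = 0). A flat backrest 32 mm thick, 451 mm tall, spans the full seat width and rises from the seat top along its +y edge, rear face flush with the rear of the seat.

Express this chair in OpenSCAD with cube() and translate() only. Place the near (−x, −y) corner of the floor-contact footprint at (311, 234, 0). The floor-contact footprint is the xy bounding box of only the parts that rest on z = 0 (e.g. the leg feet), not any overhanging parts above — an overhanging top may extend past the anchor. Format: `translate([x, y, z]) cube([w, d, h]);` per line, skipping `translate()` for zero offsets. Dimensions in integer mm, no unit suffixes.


// leg_h = 442 - 24 = 418
translate([311, 234, 418]) cube([468, 391, 24]);
translate([311, 234, 0]) cube([47, 47, 418]);
translate([732, 234, 0]) cube([47, 47, 418]);
translate([311, 578, 0]) cube([47, 47, 418]);
translate([732, 578, 0]) cube([47, 47, 418]);
translate([311, 593, 442]) cube([468, 32, 451]);


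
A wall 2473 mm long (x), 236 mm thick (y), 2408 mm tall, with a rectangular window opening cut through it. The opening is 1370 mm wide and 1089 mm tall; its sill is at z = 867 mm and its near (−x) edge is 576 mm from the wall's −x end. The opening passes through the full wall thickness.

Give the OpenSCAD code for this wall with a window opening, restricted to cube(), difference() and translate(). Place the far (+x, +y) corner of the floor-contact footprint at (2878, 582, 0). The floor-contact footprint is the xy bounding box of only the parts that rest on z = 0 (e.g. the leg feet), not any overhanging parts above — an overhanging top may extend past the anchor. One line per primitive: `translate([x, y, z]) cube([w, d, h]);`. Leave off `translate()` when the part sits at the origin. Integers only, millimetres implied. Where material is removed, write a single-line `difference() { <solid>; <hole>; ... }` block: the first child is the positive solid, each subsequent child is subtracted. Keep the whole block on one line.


difference() { translate([405, 346, 0]) cube([2473, 236, 2408]); translate([981, 346, 867]) cube([1370, 236, 1089]); }


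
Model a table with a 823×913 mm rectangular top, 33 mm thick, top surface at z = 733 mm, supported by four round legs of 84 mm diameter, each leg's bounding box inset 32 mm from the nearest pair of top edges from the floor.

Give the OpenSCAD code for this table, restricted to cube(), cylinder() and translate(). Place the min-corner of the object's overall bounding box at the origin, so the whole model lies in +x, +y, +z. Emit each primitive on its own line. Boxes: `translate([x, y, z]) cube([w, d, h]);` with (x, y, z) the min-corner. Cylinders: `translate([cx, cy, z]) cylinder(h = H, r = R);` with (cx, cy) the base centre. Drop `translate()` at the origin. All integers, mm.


translate([0, 0, 700]) cube([823, 913, 33]);
translate([74, 74, 0]) cylinder(h = 700, r = 42);
translate([749, 74, 0]) cylinder(h = 700, r = 42);
translate([74, 839, 0]) cylinder(h = 700, r = 42);
translate([749, 839, 0]) cylinder(h = 700, r = 42);


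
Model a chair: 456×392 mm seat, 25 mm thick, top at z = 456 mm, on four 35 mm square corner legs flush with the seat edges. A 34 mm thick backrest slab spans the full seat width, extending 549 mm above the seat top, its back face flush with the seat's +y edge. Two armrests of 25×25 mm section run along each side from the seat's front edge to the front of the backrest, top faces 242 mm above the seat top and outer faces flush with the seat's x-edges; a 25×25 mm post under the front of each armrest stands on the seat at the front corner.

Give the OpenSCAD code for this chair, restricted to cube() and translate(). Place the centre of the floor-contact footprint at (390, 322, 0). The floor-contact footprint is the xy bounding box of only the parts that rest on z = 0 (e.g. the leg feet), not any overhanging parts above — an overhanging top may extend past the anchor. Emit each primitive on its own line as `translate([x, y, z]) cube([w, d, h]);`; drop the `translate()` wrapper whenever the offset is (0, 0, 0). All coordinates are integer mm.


// leg_h = 456 - 25 = 431
// arm post h = 242 - 25 = 217
translate([162, 126, 431]) cube([456, 392, 25]);
translate([162, 126, 0]) cube([35, 35, 431]);
translate([583, 126, 0]) cube([35, 35, 431]);
translate([162, 483, 0]) cube([35, 35, 431]);
translate([583, 483, 0]) cube([35, 35, 431]);
translate([162, 484, 456]) cube([456, 34, 549]);
translate([162, 126, 673]) cube([25, 358, 25]);
translate([593, 126, 673]) cube([25, 358, 25]);
translate([162, 126, 456]) cube([25, 25, 217]);
translate([593, 126, 456]) cube([25, 25, 217]);


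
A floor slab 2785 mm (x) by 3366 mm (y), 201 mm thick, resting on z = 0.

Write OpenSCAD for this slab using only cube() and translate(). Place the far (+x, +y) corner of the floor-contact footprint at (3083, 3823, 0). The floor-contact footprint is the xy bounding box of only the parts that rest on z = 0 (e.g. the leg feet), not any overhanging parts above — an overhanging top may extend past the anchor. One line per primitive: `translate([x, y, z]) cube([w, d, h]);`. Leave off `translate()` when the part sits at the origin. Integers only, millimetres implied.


translate([298, 457, 0]) cube([2785, 3366, 201]);


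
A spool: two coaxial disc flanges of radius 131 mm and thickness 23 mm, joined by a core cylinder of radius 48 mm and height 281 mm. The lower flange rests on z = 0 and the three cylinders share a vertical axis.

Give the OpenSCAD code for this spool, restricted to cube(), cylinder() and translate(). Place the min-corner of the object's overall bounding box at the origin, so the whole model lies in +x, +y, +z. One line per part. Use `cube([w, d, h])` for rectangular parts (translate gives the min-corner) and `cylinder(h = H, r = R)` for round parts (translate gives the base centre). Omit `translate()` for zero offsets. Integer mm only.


translate([131, 131, 0]) cylinder(h = 23, r = 131);
translate([131, 131, 23]) cylinder(h = 281, r = 48);
translate([131, 131, 304]) cylinder(h = 23, r = 131);


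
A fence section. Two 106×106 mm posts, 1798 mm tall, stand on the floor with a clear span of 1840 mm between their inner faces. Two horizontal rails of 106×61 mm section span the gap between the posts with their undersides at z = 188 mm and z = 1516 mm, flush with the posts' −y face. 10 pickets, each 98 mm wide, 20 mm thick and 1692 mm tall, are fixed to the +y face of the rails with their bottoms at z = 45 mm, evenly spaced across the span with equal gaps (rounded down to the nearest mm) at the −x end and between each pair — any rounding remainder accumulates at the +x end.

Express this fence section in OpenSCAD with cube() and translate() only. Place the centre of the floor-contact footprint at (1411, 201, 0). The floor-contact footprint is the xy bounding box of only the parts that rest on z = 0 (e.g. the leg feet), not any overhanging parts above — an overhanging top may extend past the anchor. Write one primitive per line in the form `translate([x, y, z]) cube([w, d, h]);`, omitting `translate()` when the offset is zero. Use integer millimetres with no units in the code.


translate([385, 148, 0]) cube([106, 106, 1798]);
translate([2331, 148, 0]) cube([106, 106, 1798]);
translate([491, 148, 188]) cube([1840, 106, 61]);
translate([491, 148, 1516]) cube([1840, 106, 61]);
translate([569, 254, 45]) cube([98, 20, 1692]);
translate([745, 254, 45]) cube([98, 20, 1692]);
translate([921, 254, 45]) cube([98, 20, 1692]);
translate([1097, 254, 45]) cube([98, 20, 1692]);
translate([1273, 254, 45]) cube([98, 20, 1692]);
translate([1449, 254, 45]) cube([98, 20, 1692]);
translate([1625, 254, 45]) cube([98, 20, 1692]);
translate([1801, 254, 45]) cube([98, 20, 1692]);
translate([1977, 254, 45]) cube([98, 20, 1692]);
translate([2153, 254, 45]) cube([98, 20, 1692]);


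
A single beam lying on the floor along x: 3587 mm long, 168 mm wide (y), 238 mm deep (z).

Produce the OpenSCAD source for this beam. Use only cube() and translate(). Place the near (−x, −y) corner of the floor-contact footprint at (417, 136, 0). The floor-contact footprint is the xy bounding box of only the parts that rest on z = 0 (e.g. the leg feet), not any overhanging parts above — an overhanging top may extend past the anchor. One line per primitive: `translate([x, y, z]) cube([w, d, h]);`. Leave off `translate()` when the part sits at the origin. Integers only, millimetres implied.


translate([417, 136, 0]) cube([3587, 168, 238]);


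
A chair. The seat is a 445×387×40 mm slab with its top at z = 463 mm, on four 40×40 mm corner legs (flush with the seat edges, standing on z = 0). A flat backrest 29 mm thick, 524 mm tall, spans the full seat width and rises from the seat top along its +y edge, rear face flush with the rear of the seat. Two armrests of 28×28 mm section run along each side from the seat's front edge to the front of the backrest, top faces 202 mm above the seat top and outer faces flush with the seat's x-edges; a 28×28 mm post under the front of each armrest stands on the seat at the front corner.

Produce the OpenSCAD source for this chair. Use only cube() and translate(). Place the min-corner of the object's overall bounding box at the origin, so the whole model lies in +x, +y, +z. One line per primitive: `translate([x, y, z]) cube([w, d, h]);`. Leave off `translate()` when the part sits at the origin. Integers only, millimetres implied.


translate([0, 0, 423]) cube([445, 387, 40]);
cube([40, 40, 423]);
translate([405, 0, 0]) cube([40, 40, 423]);
translate([0, 347, 0]) cube([40, 40, 423]);
translate([405, 347, 0]) cube([40, 40, 423]);
translate([0, 358, 463]) cube([445, 29, 524]);
translate([0, 0, 637]) cube([28, 358, 28]);
translate([417, 0, 637]) cube([28, 358, 28]);
translate([0, 0, 463]) cube([28, 28, 174]);
translate([417, 0, 463]) cube([28, 28, 174]);


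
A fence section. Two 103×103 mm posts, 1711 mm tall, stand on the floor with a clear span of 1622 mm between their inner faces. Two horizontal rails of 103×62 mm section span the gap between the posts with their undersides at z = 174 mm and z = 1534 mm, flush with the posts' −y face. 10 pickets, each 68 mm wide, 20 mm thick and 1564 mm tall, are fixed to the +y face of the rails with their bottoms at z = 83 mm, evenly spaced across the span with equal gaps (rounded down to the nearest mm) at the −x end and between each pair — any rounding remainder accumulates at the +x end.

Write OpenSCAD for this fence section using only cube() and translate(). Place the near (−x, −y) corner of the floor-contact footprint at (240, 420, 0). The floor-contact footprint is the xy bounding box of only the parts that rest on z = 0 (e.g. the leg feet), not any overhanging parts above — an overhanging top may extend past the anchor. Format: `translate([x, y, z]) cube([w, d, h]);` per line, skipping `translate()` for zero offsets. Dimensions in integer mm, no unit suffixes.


translate([240, 420, 0]) cube([103, 103, 1711]);
translate([1965, 420, 0]) cube([103, 103, 1711]);
translate([343, 420, 174]) cube([1622, 103, 62]);
translate([343, 420, 1534]) cube([1622, 103, 62]);
translate([428, 523, 83]) cube([68, 20, 1564]);
translate([581, 523, 83]) cube([68, 20, 1564]);
translate([734, 523, 83]) cube([68, 20, 1564]);
translate([887, 523, 83]) cube([68, 20, 1564]);
translate([1040, 523, 83]) cube([68, 20, 1564]);
translate([1193, 523, 83]) cube([68, 20, 1564]);
translate([1346, 523, 83]) cube([68, 20, 1564]);
translate([1499, 523, 83]) cube([68, 20, 1564]);
translate([1652, 523, 83]) cube([68, 20, 1564]);
translate([1805, 523, 83]) cube([68, 20, 1564]);


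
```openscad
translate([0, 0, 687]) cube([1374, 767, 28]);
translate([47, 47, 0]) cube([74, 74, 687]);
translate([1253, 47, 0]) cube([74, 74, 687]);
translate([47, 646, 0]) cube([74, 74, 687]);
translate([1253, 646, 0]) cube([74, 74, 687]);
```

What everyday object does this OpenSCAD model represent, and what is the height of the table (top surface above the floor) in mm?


A table. The table height is 715 mm.

A 1374×767×28 slab sits at z = 687 on four 74 mm square posts — a table. The top surface is at 687 + 28 = 715 mm.


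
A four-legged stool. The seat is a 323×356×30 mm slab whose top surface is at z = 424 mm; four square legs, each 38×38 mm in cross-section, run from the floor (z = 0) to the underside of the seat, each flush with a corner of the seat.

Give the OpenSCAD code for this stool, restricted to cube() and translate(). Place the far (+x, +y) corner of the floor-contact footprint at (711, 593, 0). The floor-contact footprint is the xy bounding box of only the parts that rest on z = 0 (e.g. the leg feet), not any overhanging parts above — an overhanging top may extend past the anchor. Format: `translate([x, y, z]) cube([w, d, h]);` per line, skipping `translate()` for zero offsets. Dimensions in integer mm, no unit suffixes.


// leg_h = 424 - 30 = 394
translate([388, 237, 394]) cube([323, 356, 30]);
translate([388, 237, 0]) cube([38, 38, 394]);
translate([673, 237, 0]) cube([38, 38, 394]);
translate([388, 555, 0]) cube([38, 38, 394]);
translate([673, 555, 0]) cube([38, 38, 394]);


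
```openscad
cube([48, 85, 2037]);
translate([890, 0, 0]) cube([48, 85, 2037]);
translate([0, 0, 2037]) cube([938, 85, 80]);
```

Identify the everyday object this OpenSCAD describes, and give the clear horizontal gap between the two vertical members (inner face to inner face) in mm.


A door frame. The clear opening width is 842 mm.

Two 2037 mm tall posts with a header on top — a door frame. The left jamb is 48 mm wide at x = 0; the right jamb starts at x = 890. The clear opening is 890 − 48 = 842 mm.


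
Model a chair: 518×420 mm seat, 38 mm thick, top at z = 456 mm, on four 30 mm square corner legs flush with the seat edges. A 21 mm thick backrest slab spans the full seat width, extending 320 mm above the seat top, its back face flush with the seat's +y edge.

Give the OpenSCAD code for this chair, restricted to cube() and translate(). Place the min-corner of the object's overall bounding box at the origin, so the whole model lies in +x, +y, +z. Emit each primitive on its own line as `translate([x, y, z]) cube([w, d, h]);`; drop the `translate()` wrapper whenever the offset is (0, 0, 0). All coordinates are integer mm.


translate([0, 0, 418]) cube([518, 420, 38]);
cube([30, 30, 418]);
translate([488, 0, 0]) cube([30, 30, 418]);
translate([0, 390, 0]) cube([30, 30, 418]);
translate([488, 390, 0]) cube([30, 30, 418]);
translate([0, 399, 456]) cube([518, 21, 320]);


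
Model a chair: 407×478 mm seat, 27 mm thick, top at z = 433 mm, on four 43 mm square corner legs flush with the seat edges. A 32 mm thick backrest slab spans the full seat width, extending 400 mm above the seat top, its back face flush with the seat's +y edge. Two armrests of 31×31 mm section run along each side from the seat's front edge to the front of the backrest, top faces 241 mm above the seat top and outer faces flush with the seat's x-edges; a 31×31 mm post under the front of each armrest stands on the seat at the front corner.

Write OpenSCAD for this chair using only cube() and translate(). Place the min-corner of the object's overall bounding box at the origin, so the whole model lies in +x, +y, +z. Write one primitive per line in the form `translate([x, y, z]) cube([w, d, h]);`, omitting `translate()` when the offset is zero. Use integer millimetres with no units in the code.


translate([0, 0, 406]) cube([407, 478, 27]);
cube([43, 43, 406]);
translate([364, 0, 0]) cube([43, 43, 406]);
translate([0, 435, 0]) cube([43, 43, 406]);
translate([364, 435, 0]) cube([43, 43, 406]);
translate([0, 446, 433]) cube([407, 32, 400]);
translate([0, 0, 643]) cube([31, 446, 31]);
translate([376, 0, 643]) cube([31, 446, 31]);
translate([0, 0, 433]) cube([31, 31, 210]);
translate([376, 0, 433]) cube([31, 31, 210]);


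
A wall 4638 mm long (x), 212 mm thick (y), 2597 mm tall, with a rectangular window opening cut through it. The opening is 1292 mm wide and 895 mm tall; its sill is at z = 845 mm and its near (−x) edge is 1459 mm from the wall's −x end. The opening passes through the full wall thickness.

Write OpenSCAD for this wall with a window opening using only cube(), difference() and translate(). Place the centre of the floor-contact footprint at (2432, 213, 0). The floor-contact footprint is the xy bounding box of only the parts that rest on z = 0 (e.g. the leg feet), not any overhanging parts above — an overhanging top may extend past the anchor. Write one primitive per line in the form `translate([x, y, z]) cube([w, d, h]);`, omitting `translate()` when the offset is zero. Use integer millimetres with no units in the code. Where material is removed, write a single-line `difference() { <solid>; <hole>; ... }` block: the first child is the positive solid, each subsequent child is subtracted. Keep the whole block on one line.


difference() { translate([113, 107, 0]) cube([4638, 212, 2597]); translate([1572, 107, 845]) cube([1292, 212, 895]); }


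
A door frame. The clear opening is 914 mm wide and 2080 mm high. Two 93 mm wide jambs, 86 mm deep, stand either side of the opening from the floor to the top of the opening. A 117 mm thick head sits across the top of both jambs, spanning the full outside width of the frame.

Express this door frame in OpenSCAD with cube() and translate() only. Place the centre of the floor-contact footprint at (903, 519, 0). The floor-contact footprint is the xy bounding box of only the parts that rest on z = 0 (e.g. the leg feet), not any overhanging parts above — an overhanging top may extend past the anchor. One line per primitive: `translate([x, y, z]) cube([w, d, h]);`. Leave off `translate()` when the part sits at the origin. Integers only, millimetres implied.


translate([353, 476, 0]) cube([93, 86, 2080]);
translate([1360, 476, 0]) cube([93, 86, 2080]);
translate([353, 476, 2080]) cube([1100, 86, 117]);
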